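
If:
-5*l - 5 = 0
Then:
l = -1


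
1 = 1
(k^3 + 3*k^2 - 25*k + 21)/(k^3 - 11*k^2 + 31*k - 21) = (k + 7)/(k - 7)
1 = 1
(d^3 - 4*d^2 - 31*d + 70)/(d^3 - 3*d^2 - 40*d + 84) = (d + 5)/(d + 6)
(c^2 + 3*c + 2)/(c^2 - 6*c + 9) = (c^2 + 3*c + 2)/(c^2 - 6*c + 9)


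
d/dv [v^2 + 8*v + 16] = 2*v + 8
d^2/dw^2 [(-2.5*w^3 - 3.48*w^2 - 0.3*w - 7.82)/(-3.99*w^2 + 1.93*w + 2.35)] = (128.655932*w^3 + 1010.784912*w^2 - 261.601644*w + 240.621196)/(63.521199*w^6 - 92.177379*w^5 - 67.649652*w^4 + 101.390813*w^3 + 39.84378*w^2 - 31.975275*w - 12.977875)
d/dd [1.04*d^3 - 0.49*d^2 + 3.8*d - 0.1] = 3.12*d^2 - 0.98*d + 3.8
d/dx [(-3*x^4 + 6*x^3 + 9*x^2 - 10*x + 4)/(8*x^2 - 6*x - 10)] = (-24*x^5 + 51*x^4 + 24*x^3 - 77*x^2 - 122*x + 62)/(2*(16*x^4 - 24*x^3 - 31*x^2 + 30*x + 25))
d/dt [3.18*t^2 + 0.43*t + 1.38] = 6.36*t + 0.43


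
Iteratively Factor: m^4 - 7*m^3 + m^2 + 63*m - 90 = (m - 5)*(m^3 - 2*m^2 - 9*m + 18) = (m - 5)*(m - 2)*(m^2 - 9) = (m - 5)*(m - 3)*(m - 2)*(m + 3)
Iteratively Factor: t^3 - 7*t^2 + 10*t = (t - 5)*(t^2 - 2*t) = t*(t - 5)*(t - 2)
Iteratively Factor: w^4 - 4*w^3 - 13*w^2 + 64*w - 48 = (w - 4)*(w^3 - 13*w + 12) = (w - 4)*(w + 4)*(w^2 - 4*w + 3) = (w - 4)*(w - 3)*(w + 4)*(w - 1)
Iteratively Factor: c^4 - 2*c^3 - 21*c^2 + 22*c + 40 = (c - 2)*(c^3 - 21*c - 20) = (c - 5)*(c - 2)*(c^2 + 5*c + 4) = (c - 5)*(c - 2)*(c + 1)*(c + 4)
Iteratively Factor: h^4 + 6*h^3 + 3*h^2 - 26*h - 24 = (h + 1)*(h^3 + 5*h^2 - 2*h - 24) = (h + 1)*(h + 3)*(h^2 + 2*h - 8) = (h - 2)*(h + 1)*(h + 3)*(h + 4)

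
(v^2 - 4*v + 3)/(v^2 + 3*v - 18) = (v - 1)/(v + 6)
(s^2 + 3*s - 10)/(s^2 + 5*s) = (s - 2)/s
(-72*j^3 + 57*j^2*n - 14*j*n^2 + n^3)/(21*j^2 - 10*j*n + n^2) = (-24*j^2 + 11*j*n - n^2)/(7*j - n)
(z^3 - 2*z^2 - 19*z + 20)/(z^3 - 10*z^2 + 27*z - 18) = (z^2 - z - 20)/(z^2 - 9*z + 18)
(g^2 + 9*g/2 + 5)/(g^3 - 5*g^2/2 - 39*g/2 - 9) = (2*g^2 + 9*g + 10)/(2*g^3 - 5*g^2 - 39*g - 18)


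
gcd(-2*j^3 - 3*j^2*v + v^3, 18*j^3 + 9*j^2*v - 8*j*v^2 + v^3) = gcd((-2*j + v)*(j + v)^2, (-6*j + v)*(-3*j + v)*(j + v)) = j + v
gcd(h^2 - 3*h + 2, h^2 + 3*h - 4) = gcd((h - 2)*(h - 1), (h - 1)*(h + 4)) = h - 1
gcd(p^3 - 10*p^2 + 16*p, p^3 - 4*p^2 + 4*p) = p^2 - 2*p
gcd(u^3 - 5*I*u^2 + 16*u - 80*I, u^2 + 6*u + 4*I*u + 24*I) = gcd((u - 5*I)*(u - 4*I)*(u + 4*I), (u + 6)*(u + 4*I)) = u + 4*I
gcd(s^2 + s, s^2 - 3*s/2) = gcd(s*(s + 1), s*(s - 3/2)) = s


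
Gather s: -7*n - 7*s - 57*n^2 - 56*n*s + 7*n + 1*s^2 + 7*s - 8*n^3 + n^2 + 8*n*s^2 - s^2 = -8*n^3 - 56*n^2 + 8*n*s^2 - 56*n*s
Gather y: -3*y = -3*y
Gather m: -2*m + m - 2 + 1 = -m - 1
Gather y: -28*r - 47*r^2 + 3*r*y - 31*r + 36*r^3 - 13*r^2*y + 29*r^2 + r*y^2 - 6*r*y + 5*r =36*r^3 - 18*r^2 + r*y^2 - 54*r + y*(-13*r^2 - 3*r)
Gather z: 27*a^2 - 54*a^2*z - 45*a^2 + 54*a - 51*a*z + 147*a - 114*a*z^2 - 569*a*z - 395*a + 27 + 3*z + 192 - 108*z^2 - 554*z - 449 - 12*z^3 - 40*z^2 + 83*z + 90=-18*a^2 - 194*a - 12*z^3 + z^2*(-114*a - 148) + z*(-54*a^2 - 620*a - 468) - 140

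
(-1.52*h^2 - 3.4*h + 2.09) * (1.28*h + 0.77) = -1.9456*h^3 - 5.5224*h^2 + 0.0571999999999999*h + 1.6093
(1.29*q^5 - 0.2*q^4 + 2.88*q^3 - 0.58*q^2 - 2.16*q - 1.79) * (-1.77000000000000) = -2.2833*q^5 + 0.354*q^4 - 5.0976*q^3 + 1.0266*q^2 + 3.8232*q + 3.1683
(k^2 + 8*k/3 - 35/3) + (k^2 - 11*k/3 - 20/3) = 2*k^2 - k - 55/3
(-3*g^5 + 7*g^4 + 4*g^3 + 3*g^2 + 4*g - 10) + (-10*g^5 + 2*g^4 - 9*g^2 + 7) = -13*g^5 + 9*g^4 + 4*g^3 - 6*g^2 + 4*g - 3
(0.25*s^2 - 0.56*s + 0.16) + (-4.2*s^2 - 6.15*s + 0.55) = -3.95*s^2 - 6.71*s + 0.71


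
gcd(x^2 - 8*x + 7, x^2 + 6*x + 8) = 1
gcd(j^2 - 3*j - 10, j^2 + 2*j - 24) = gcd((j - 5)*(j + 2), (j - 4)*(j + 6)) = 1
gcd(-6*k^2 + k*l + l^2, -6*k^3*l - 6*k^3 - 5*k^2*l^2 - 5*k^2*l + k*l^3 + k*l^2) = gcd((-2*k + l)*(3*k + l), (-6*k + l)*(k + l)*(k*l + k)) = 1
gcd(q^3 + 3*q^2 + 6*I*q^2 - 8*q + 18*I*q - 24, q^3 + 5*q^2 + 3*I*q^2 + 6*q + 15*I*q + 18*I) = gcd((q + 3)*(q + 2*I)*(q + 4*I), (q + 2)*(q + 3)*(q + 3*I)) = q + 3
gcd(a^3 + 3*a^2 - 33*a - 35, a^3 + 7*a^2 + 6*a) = a + 1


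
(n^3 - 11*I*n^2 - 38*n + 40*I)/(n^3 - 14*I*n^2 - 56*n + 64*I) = (n - 5*I)/(n - 8*I)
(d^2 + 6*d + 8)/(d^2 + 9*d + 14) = (d + 4)/(d + 7)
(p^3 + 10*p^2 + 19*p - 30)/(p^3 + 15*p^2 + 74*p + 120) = (p - 1)/(p + 4)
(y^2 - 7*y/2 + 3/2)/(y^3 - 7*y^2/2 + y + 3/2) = (2*y - 1)/(2*y^2 - y - 1)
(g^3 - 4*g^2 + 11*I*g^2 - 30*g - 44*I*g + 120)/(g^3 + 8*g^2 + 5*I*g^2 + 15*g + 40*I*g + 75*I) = (g^2 + g*(-4 + 6*I) - 24*I)/(g^2 + 8*g + 15)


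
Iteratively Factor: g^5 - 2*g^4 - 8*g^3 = (g)*(g^4 - 2*g^3 - 8*g^2) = g^2*(g^3 - 2*g^2 - 8*g) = g^3*(g^2 - 2*g - 8) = g^3*(g - 4)*(g + 2)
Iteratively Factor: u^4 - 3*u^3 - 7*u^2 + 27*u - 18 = (u - 2)*(u^3 - u^2 - 9*u + 9) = (u - 2)*(u - 1)*(u^2 - 9) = (u - 2)*(u - 1)*(u + 3)*(u - 3)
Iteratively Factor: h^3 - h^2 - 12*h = (h - 4)*(h^2 + 3*h) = h*(h - 4)*(h + 3)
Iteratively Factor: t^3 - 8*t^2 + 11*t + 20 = (t - 4)*(t^2 - 4*t - 5) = (t - 4)*(t + 1)*(t - 5)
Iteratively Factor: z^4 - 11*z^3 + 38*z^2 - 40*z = (z - 4)*(z^3 - 7*z^2 + 10*z) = (z - 4)*(z - 2)*(z^2 - 5*z) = (z - 5)*(z - 4)*(z - 2)*(z)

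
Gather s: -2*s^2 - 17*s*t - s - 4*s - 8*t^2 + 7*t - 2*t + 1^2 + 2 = -2*s^2 + s*(-17*t - 5) - 8*t^2 + 5*t + 3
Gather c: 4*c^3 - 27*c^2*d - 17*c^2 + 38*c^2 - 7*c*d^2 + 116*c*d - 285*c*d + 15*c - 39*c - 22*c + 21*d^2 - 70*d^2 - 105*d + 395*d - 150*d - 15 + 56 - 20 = 4*c^3 + c^2*(21 - 27*d) + c*(-7*d^2 - 169*d - 46) - 49*d^2 + 140*d + 21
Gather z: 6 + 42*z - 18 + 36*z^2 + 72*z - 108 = 36*z^2 + 114*z - 120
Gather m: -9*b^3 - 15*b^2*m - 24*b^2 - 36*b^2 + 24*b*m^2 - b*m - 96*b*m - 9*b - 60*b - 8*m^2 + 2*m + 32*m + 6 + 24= -9*b^3 - 60*b^2 - 69*b + m^2*(24*b - 8) + m*(-15*b^2 - 97*b + 34) + 30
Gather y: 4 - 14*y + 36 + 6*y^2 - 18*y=6*y^2 - 32*y + 40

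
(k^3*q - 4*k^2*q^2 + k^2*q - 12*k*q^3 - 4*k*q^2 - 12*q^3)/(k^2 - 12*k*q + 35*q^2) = q*(k^3 - 4*k^2*q + k^2 - 12*k*q^2 - 4*k*q - 12*q^2)/(k^2 - 12*k*q + 35*q^2)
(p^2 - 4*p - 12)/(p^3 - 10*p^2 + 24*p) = (p + 2)/(p*(p - 4))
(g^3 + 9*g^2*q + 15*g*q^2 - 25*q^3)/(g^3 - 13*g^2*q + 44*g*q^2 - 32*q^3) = (g^2 + 10*g*q + 25*q^2)/(g^2 - 12*g*q + 32*q^2)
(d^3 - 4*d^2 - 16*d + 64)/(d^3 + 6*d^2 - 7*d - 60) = (d^2 - 8*d + 16)/(d^2 + 2*d - 15)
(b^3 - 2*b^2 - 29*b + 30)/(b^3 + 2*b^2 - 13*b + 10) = (b - 6)/(b - 2)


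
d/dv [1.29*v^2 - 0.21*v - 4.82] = 2.58*v - 0.21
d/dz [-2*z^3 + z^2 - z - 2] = -6*z^2 + 2*z - 1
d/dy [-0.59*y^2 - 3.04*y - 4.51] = -1.18*y - 3.04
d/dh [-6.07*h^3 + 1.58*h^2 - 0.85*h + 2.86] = -18.21*h^2 + 3.16*h - 0.85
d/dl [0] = 0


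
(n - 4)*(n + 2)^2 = n^3 - 12*n - 16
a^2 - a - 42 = (a - 7)*(a + 6)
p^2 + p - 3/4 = (p - 1/2)*(p + 3/2)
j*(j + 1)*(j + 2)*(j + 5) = j^4 + 8*j^3 + 17*j^2 + 10*j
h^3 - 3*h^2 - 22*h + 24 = (h - 6)*(h - 1)*(h + 4)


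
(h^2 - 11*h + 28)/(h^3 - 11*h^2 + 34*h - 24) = (h - 7)/(h^2 - 7*h + 6)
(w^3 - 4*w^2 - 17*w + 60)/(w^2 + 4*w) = w - 8 + 15/w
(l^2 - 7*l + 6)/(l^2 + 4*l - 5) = (l - 6)/(l + 5)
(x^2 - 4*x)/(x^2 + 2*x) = (x - 4)/(x + 2)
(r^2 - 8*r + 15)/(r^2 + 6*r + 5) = (r^2 - 8*r + 15)/(r^2 + 6*r + 5)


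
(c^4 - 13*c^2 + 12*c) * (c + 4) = c^5 + 4*c^4 - 13*c^3 - 40*c^2 + 48*c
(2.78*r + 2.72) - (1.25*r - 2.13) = 1.53*r + 4.85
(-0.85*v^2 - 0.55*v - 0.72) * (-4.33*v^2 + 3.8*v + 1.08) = 3.6805*v^4 - 0.8485*v^3 + 0.1096*v^2 - 3.33*v - 0.7776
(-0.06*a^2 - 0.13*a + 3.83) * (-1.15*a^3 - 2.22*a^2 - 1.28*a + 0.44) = 0.069*a^5 + 0.2827*a^4 - 4.0391*a^3 - 8.3626*a^2 - 4.9596*a + 1.6852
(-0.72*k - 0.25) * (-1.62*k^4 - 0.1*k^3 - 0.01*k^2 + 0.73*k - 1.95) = 1.1664*k^5 + 0.477*k^4 + 0.0322*k^3 - 0.5231*k^2 + 1.2215*k + 0.4875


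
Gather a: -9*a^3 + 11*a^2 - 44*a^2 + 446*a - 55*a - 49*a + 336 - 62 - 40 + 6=-9*a^3 - 33*a^2 + 342*a + 240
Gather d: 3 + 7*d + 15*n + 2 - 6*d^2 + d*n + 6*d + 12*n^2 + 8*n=-6*d^2 + d*(n + 13) + 12*n^2 + 23*n + 5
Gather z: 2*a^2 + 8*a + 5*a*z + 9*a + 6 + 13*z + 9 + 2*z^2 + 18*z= 2*a^2 + 17*a + 2*z^2 + z*(5*a + 31) + 15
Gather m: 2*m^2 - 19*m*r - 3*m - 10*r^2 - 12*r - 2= 2*m^2 + m*(-19*r - 3) - 10*r^2 - 12*r - 2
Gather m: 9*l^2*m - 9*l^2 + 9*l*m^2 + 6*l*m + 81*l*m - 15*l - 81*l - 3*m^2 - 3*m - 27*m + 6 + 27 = -9*l^2 - 96*l + m^2*(9*l - 3) + m*(9*l^2 + 87*l - 30) + 33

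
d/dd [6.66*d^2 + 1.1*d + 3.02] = 13.32*d + 1.1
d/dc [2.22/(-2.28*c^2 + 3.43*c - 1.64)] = (10.1232*c - 7.6146)/(2.28*c^2 - 3.43*c + 1.64)^2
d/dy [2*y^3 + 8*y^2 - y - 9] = 6*y^2 + 16*y - 1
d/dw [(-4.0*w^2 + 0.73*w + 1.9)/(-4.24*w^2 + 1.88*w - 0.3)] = (-4.4248*w^2 + 18.512*w - 3.791)/(17.9776*w^4 - 15.9424*w^3 + 6.0784*w^2 - 1.128*w + 0.09)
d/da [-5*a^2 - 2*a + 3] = -10*a - 2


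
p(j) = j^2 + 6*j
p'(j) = 2*j + 6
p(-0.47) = -2.60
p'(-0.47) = 5.06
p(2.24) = 18.46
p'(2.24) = 10.48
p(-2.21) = -8.38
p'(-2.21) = 1.58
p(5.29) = 59.72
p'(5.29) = 16.58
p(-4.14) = -7.70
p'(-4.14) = -2.28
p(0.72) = 4.84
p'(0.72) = 7.44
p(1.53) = 11.52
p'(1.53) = 9.06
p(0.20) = 1.24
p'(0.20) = 6.40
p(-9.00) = 27.00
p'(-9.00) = -12.00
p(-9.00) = 27.00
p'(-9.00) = -12.00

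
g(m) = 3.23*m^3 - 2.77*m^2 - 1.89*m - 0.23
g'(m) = 9.69*m^2 - 5.54*m - 1.89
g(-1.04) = -4.89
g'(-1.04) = 14.35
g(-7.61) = -1569.76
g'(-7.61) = 601.44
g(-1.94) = -30.57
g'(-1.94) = 45.33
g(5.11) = 348.77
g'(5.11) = 222.83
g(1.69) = 4.26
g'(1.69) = 16.42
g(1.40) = 0.56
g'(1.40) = 9.35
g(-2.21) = -44.45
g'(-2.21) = 57.68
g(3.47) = 94.81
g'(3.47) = 95.56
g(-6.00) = -786.29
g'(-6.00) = 380.19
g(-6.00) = -786.29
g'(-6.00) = 380.19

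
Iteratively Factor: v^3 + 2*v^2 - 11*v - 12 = (v + 4)*(v^2 - 2*v - 3) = (v - 3)*(v + 4)*(v + 1)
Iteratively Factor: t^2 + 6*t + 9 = (t + 3)*(t + 3)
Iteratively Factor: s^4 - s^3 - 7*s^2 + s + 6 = (s - 3)*(s^3 + 2*s^2 - s - 2) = (s - 3)*(s - 1)*(s^2 + 3*s + 2) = (s - 3)*(s - 1)*(s + 2)*(s + 1)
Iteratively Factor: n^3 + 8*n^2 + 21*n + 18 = (n + 3)*(n^2 + 5*n + 6) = (n + 3)^2*(n + 2)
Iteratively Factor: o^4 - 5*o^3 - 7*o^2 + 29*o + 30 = (o + 2)*(o^3 - 7*o^2 + 7*o + 15) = (o - 5)*(o + 2)*(o^2 - 2*o - 3) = (o - 5)*(o - 3)*(o + 2)*(o + 1)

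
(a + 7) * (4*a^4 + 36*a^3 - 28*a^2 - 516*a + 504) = 4*a^5 + 64*a^4 + 224*a^3 - 712*a^2 - 3108*a + 3528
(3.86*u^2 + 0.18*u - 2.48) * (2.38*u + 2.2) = 9.1868*u^3 + 8.9204*u^2 - 5.5064*u - 5.456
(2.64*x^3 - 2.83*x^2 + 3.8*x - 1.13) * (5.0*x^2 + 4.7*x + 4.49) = 13.2*x^5 - 1.742*x^4 + 17.5526*x^3 - 0.496700000000001*x^2 + 11.751*x - 5.0737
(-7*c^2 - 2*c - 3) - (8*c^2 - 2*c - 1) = -15*c^2 - 2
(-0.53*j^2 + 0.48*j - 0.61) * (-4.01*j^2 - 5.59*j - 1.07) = 2.1253*j^4 + 1.0379*j^3 + 0.33*j^2 + 2.8963*j + 0.6527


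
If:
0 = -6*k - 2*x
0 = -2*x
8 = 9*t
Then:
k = 0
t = 8/9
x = 0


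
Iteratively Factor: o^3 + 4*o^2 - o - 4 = (o - 1)*(o^2 + 5*o + 4) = (o - 1)*(o + 1)*(o + 4)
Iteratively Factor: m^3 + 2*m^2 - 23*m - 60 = (m + 3)*(m^2 - m - 20) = (m + 3)*(m + 4)*(m - 5)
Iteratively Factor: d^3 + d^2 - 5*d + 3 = (d + 3)*(d^2 - 2*d + 1) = (d - 1)*(d + 3)*(d - 1)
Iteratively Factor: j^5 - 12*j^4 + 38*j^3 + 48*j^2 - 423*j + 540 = (j - 3)*(j^4 - 9*j^3 + 11*j^2 + 81*j - 180) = (j - 5)*(j - 3)*(j^3 - 4*j^2 - 9*j + 36) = (j - 5)*(j - 3)*(j + 3)*(j^2 - 7*j + 12) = (j - 5)*(j - 4)*(j - 3)*(j + 3)*(j - 3)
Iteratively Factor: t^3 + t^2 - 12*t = (t + 4)*(t^2 - 3*t) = (t - 3)*(t + 4)*(t)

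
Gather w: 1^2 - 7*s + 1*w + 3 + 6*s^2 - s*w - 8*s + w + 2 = 6*s^2 - 15*s + w*(2 - s) + 6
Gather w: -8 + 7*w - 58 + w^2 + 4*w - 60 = w^2 + 11*w - 126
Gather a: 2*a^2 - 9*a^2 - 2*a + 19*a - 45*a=-7*a^2 - 28*a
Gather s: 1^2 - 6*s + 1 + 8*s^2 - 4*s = 8*s^2 - 10*s + 2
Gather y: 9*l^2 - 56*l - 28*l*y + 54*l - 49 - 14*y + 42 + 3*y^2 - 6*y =9*l^2 - 2*l + 3*y^2 + y*(-28*l - 20) - 7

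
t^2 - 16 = (t - 4)*(t + 4)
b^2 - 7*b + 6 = (b - 6)*(b - 1)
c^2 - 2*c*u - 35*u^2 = (c - 7*u)*(c + 5*u)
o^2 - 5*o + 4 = (o - 4)*(o - 1)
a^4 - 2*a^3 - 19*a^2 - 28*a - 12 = (a - 6)*(a + 1)^2*(a + 2)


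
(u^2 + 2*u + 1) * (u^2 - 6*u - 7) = u^4 - 4*u^3 - 18*u^2 - 20*u - 7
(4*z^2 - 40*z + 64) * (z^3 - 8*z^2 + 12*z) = 4*z^5 - 72*z^4 + 432*z^3 - 992*z^2 + 768*z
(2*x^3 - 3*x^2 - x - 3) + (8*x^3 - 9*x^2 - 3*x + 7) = 10*x^3 - 12*x^2 - 4*x + 4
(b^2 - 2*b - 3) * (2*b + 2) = 2*b^3 - 2*b^2 - 10*b - 6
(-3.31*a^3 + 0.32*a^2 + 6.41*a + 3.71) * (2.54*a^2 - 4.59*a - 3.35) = -8.4074*a^5 + 16.0057*a^4 + 25.9011*a^3 - 21.0705*a^2 - 38.5024*a - 12.4285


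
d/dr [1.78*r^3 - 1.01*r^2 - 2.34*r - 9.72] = 5.34*r^2 - 2.02*r - 2.34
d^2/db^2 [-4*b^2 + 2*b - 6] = -8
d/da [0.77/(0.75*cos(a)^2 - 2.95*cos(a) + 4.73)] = (1.155*cos(a) - 2.2715)*sin(a)/(0.75*cos(a)^2 - 2.95*cos(a) + 4.73)^2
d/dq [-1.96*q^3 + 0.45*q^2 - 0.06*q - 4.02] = -5.88*q^2 + 0.9*q - 0.06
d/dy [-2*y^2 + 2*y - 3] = 2 - 4*y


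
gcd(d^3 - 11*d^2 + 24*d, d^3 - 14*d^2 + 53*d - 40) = d - 8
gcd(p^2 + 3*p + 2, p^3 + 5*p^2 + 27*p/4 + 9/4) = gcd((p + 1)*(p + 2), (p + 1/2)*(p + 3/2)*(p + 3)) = 1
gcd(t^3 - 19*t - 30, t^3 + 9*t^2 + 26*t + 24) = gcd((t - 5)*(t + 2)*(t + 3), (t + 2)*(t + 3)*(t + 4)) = t^2 + 5*t + 6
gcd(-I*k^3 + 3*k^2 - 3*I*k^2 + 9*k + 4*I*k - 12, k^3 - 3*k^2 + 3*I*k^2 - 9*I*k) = k + 3*I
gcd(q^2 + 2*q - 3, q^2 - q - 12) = q + 3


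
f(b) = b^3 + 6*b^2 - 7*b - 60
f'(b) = 3*b^2 + 12*b - 7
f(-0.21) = -58.27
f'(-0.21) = -9.39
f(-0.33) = -57.07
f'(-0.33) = -10.63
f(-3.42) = -5.88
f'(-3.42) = -12.95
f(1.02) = -59.84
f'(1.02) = 8.36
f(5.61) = 266.12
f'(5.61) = 154.74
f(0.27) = -61.43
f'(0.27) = -3.54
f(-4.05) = 0.33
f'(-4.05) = -6.39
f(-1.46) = -40.10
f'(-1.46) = -18.13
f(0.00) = -60.00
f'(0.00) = -7.00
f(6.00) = 330.00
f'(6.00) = 173.00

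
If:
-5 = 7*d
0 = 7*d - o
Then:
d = -5/7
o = -5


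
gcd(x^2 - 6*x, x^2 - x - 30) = x - 6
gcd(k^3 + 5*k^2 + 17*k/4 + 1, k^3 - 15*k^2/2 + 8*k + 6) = k + 1/2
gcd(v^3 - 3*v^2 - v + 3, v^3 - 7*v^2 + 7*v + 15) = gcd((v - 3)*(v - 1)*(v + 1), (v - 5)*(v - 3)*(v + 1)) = v^2 - 2*v - 3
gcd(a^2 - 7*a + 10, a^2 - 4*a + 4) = a - 2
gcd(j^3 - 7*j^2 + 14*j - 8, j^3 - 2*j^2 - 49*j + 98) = j - 2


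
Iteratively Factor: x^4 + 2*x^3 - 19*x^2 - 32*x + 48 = (x + 4)*(x^3 - 2*x^2 - 11*x + 12) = (x - 1)*(x + 4)*(x^2 - x - 12) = (x - 1)*(x + 3)*(x + 4)*(x - 4)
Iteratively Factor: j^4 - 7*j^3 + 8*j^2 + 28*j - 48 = (j - 4)*(j^3 - 3*j^2 - 4*j + 12) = (j - 4)*(j + 2)*(j^2 - 5*j + 6) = (j - 4)*(j - 3)*(j + 2)*(j - 2)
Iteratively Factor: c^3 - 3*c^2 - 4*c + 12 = (c + 2)*(c^2 - 5*c + 6) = (c - 3)*(c + 2)*(c - 2)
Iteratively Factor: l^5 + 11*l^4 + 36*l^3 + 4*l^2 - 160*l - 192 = (l + 2)*(l^4 + 9*l^3 + 18*l^2 - 32*l - 96) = (l + 2)*(l + 4)*(l^3 + 5*l^2 - 2*l - 24) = (l - 2)*(l + 2)*(l + 4)*(l^2 + 7*l + 12) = (l - 2)*(l + 2)*(l + 3)*(l + 4)*(l + 4)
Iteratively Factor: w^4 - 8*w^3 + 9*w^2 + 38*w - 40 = (w - 5)*(w^3 - 3*w^2 - 6*w + 8) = (w - 5)*(w - 4)*(w^2 + w - 2) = (w - 5)*(w - 4)*(w - 1)*(w + 2)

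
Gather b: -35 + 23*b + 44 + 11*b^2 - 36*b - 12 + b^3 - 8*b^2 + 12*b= b^3 + 3*b^2 - b - 3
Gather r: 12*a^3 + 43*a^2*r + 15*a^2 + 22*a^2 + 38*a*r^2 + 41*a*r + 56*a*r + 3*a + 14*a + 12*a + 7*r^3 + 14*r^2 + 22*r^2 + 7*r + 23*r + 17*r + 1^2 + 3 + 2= 12*a^3 + 37*a^2 + 29*a + 7*r^3 + r^2*(38*a + 36) + r*(43*a^2 + 97*a + 47) + 6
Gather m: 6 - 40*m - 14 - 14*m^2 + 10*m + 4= -14*m^2 - 30*m - 4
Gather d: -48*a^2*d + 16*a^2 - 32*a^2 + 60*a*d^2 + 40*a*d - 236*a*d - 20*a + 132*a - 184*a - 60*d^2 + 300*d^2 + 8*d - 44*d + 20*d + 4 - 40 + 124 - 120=-16*a^2 - 72*a + d^2*(60*a + 240) + d*(-48*a^2 - 196*a - 16) - 32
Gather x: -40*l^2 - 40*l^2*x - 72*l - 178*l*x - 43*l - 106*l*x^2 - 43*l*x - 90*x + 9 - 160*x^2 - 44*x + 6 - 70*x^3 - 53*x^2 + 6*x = -40*l^2 - 115*l - 70*x^3 + x^2*(-106*l - 213) + x*(-40*l^2 - 221*l - 128) + 15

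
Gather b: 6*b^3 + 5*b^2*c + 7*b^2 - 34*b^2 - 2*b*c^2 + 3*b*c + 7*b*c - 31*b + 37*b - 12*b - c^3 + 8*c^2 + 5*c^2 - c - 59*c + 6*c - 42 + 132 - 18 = 6*b^3 + b^2*(5*c - 27) + b*(-2*c^2 + 10*c - 6) - c^3 + 13*c^2 - 54*c + 72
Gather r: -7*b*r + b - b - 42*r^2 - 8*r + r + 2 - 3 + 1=-42*r^2 + r*(-7*b - 7)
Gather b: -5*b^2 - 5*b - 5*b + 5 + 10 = -5*b^2 - 10*b + 15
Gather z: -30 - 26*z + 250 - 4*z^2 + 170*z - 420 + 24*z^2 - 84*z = 20*z^2 + 60*z - 200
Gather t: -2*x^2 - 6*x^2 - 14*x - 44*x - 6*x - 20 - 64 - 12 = -8*x^2 - 64*x - 96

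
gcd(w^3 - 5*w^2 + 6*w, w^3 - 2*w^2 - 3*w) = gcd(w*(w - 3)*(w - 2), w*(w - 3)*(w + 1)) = w^2 - 3*w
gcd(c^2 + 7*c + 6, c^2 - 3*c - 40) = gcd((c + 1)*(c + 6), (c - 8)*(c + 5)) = 1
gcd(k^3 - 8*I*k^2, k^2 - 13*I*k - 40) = k - 8*I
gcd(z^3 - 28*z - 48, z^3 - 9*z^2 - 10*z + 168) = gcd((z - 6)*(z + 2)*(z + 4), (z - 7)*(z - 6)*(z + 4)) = z^2 - 2*z - 24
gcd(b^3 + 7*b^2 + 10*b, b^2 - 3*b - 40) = b + 5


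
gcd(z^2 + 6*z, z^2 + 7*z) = z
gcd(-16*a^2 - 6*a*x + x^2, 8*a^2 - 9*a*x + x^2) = -8*a + x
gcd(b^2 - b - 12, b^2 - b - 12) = b^2 - b - 12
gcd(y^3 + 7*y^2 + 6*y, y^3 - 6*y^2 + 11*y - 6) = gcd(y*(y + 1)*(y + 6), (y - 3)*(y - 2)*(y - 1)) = 1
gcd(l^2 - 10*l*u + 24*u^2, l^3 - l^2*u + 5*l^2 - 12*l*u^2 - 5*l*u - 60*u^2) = -l + 4*u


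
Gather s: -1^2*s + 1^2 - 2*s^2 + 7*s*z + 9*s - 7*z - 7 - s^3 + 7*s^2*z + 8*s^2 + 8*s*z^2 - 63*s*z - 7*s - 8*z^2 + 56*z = -s^3 + s^2*(7*z + 6) + s*(8*z^2 - 56*z + 1) - 8*z^2 + 49*z - 6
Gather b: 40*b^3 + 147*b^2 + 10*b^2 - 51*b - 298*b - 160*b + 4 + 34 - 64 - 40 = 40*b^3 + 157*b^2 - 509*b - 66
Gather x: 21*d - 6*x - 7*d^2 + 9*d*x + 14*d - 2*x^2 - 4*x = -7*d^2 + 35*d - 2*x^2 + x*(9*d - 10)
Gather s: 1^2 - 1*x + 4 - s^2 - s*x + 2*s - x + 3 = -s^2 + s*(2 - x) - 2*x + 8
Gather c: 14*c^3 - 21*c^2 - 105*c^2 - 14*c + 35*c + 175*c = 14*c^3 - 126*c^2 + 196*c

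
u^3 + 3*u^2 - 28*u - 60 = (u - 5)*(u + 2)*(u + 6)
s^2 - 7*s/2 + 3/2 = (s - 3)*(s - 1/2)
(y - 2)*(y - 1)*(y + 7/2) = y^3 + y^2/2 - 17*y/2 + 7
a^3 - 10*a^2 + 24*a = a*(a - 6)*(a - 4)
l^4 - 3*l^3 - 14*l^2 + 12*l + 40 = (l - 5)*(l - 2)*(l + 2)^2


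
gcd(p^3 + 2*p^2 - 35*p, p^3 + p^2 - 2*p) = p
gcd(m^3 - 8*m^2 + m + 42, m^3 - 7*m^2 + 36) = m^2 - m - 6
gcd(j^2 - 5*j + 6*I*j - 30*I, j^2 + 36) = j + 6*I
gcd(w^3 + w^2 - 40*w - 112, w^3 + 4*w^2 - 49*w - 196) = w^2 - 3*w - 28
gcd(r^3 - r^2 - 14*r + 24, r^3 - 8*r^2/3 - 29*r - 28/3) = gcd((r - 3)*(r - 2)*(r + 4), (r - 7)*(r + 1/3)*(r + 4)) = r + 4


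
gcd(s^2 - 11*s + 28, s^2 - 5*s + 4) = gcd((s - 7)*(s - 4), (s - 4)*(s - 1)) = s - 4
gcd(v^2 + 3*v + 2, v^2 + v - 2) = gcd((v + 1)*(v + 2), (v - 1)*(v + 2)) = v + 2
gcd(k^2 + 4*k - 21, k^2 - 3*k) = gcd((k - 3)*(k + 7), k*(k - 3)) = k - 3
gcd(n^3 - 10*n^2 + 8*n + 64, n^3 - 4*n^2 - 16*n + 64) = n - 4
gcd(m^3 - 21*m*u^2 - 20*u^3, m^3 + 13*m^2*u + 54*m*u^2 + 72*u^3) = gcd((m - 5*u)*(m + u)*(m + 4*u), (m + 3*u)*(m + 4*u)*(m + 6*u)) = m + 4*u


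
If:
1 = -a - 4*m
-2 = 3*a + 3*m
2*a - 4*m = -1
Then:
No Solution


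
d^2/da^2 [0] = 0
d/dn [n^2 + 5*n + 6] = 2*n + 5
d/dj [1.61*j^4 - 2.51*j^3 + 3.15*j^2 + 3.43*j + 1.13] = 6.44*j^3 - 7.53*j^2 + 6.3*j + 3.43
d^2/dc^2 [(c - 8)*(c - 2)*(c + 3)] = 6*c - 14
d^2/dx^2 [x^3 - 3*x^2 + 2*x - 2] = 6*x - 6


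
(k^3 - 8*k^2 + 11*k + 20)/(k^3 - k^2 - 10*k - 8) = (k - 5)/(k + 2)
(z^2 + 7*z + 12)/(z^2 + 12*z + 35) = (z^2 + 7*z + 12)/(z^2 + 12*z + 35)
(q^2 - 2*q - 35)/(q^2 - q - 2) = (-q^2 + 2*q + 35)/(-q^2 + q + 2)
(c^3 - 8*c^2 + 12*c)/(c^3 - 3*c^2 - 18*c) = (c - 2)/(c + 3)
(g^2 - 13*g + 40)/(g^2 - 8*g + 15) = (g - 8)/(g - 3)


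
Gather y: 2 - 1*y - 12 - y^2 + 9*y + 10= -y^2 + 8*y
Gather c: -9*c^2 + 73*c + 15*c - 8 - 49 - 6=-9*c^2 + 88*c - 63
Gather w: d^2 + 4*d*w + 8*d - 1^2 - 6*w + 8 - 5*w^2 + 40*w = d^2 + 8*d - 5*w^2 + w*(4*d + 34) + 7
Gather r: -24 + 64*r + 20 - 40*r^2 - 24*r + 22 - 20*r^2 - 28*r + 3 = -60*r^2 + 12*r + 21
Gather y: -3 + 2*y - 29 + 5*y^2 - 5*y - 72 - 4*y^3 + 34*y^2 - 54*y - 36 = -4*y^3 + 39*y^2 - 57*y - 140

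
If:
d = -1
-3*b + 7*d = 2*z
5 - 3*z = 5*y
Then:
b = -2*z/3 - 7/3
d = -1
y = 1 - 3*z/5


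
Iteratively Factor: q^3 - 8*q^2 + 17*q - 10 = (q - 2)*(q^2 - 6*q + 5) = (q - 2)*(q - 1)*(q - 5)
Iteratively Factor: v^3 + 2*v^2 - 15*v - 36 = (v - 4)*(v^2 + 6*v + 9) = (v - 4)*(v + 3)*(v + 3)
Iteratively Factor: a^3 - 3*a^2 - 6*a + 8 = (a + 2)*(a^2 - 5*a + 4) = (a - 4)*(a + 2)*(a - 1)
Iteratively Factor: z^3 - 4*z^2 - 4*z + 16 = (z - 4)*(z^2 - 4) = (z - 4)*(z - 2)*(z + 2)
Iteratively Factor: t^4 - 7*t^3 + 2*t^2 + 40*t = (t - 5)*(t^3 - 2*t^2 - 8*t) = (t - 5)*(t - 4)*(t^2 + 2*t) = t*(t - 5)*(t - 4)*(t + 2)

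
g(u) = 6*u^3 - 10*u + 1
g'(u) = 18*u^2 - 10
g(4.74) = 592.58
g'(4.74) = 394.42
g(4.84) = 632.88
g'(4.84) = 411.66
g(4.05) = 359.08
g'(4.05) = 285.24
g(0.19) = -0.86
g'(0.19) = -9.35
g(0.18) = -0.77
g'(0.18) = -9.42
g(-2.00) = -27.00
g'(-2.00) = 62.00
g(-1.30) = 0.82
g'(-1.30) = 20.42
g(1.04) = -2.65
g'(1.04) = 9.47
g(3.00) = 133.00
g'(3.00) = 152.00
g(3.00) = 133.00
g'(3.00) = 152.00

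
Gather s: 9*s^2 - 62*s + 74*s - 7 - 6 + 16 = 9*s^2 + 12*s + 3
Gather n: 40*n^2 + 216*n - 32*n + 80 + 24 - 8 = 40*n^2 + 184*n + 96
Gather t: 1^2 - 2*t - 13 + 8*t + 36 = 6*t + 24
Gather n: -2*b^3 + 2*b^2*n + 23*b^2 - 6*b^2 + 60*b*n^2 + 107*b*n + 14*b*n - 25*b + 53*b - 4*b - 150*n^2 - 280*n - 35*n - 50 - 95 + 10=-2*b^3 + 17*b^2 + 24*b + n^2*(60*b - 150) + n*(2*b^2 + 121*b - 315) - 135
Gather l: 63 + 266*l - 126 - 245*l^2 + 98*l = -245*l^2 + 364*l - 63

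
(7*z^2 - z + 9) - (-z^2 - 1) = 8*z^2 - z + 10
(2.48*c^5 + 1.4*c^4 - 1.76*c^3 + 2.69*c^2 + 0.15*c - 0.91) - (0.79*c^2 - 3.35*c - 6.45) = 2.48*c^5 + 1.4*c^4 - 1.76*c^3 + 1.9*c^2 + 3.5*c + 5.54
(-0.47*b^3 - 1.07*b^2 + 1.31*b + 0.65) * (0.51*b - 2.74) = -0.2397*b^4 + 0.7421*b^3 + 3.5999*b^2 - 3.2579*b - 1.781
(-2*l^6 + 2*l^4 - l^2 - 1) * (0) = 0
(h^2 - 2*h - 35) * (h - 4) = h^3 - 6*h^2 - 27*h + 140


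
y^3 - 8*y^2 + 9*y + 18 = (y - 6)*(y - 3)*(y + 1)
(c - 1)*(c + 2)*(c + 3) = c^3 + 4*c^2 + c - 6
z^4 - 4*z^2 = z^2*(z - 2)*(z + 2)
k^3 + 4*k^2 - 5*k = k*(k - 1)*(k + 5)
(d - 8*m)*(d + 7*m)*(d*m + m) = d^3*m - d^2*m^2 + d^2*m - 56*d*m^3 - d*m^2 - 56*m^3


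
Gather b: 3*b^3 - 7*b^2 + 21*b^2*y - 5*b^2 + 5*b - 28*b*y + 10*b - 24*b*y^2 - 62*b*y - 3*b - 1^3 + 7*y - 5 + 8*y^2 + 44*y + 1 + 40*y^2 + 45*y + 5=3*b^3 + b^2*(21*y - 12) + b*(-24*y^2 - 90*y + 12) + 48*y^2 + 96*y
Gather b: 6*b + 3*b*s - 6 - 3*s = b*(3*s + 6) - 3*s - 6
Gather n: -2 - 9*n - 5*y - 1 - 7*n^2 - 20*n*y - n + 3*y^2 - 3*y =-7*n^2 + n*(-20*y - 10) + 3*y^2 - 8*y - 3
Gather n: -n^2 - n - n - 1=-n^2 - 2*n - 1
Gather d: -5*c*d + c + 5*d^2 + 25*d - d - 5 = c + 5*d^2 + d*(24 - 5*c) - 5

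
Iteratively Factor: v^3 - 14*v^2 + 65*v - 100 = (v - 5)*(v^2 - 9*v + 20) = (v - 5)^2*(v - 4)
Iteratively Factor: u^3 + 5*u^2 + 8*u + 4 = (u + 1)*(u^2 + 4*u + 4) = (u + 1)*(u + 2)*(u + 2)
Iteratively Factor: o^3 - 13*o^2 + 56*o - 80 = (o - 4)*(o^2 - 9*o + 20) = (o - 4)^2*(o - 5)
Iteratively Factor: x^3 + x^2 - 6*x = (x + 3)*(x^2 - 2*x) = (x - 2)*(x + 3)*(x)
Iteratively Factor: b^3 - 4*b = (b)*(b^2 - 4) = b*(b - 2)*(b + 2)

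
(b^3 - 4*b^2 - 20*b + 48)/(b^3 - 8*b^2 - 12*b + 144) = (b - 2)/(b - 6)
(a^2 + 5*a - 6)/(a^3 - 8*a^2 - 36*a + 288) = (a - 1)/(a^2 - 14*a + 48)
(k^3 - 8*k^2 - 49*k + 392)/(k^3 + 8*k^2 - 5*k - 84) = (k^2 - 15*k + 56)/(k^2 + k - 12)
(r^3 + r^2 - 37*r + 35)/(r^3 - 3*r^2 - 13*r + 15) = (r + 7)/(r + 3)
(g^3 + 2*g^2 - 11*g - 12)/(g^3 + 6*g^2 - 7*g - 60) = (g + 1)/(g + 5)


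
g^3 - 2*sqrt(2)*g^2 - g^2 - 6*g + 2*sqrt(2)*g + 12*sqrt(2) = (g - 3)*(g + 2)*(g - 2*sqrt(2))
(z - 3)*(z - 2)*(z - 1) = z^3 - 6*z^2 + 11*z - 6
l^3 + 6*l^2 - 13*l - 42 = (l - 3)*(l + 2)*(l + 7)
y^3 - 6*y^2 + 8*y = y*(y - 4)*(y - 2)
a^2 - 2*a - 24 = (a - 6)*(a + 4)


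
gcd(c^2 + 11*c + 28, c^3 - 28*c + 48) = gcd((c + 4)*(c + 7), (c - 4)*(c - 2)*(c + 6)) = 1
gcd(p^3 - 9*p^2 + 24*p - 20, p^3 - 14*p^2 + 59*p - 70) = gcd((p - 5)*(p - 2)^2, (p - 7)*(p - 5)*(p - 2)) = p^2 - 7*p + 10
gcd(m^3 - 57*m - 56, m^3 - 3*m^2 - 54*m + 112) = m^2 - m - 56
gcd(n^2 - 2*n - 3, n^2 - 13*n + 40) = 1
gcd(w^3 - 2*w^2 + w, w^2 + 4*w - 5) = w - 1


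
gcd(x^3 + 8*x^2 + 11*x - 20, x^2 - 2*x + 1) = x - 1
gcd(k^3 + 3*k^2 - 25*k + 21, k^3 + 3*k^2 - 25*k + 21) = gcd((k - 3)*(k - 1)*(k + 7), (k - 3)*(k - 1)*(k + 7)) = k^3 + 3*k^2 - 25*k + 21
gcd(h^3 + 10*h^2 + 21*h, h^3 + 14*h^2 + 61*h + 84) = h^2 + 10*h + 21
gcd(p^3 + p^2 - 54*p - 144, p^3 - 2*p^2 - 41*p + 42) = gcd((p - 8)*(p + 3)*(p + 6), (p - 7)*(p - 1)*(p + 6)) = p + 6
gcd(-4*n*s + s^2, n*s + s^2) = s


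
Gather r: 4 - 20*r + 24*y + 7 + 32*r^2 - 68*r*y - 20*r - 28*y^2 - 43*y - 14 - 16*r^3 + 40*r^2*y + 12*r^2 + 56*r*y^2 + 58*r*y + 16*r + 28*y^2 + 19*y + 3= -16*r^3 + r^2*(40*y + 44) + r*(56*y^2 - 10*y - 24)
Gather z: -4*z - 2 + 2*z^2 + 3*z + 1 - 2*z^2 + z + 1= 0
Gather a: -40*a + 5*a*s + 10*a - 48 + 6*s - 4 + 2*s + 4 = a*(5*s - 30) + 8*s - 48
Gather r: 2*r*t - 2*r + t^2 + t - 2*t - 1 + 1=r*(2*t - 2) + t^2 - t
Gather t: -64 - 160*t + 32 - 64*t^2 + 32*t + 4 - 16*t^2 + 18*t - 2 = -80*t^2 - 110*t - 30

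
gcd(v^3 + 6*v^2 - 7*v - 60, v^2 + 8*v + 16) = v + 4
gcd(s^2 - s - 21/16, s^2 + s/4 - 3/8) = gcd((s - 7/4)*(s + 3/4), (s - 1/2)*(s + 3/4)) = s + 3/4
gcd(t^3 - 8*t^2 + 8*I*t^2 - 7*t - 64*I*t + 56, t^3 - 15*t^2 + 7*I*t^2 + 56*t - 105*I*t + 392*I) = t^2 + t*(-8 + 7*I) - 56*I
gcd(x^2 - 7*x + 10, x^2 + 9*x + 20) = 1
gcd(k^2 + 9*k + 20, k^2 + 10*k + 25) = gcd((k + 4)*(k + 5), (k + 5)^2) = k + 5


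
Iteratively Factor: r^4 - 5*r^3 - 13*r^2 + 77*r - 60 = (r - 1)*(r^3 - 4*r^2 - 17*r + 60) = (r - 1)*(r + 4)*(r^2 - 8*r + 15) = (r - 5)*(r - 1)*(r + 4)*(r - 3)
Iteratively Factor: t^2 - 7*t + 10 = (t - 5)*(t - 2)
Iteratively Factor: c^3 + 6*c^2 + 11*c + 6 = (c + 1)*(c^2 + 5*c + 6) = (c + 1)*(c + 2)*(c + 3)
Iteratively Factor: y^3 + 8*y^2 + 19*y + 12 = (y + 1)*(y^2 + 7*y + 12) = (y + 1)*(y + 4)*(y + 3)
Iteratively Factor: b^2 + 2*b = (b)*(b + 2)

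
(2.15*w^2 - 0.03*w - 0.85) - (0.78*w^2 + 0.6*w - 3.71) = 1.37*w^2 - 0.63*w + 2.86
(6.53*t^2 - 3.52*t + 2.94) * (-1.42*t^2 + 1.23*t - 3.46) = -9.2726*t^4 + 13.0303*t^3 - 31.0982*t^2 + 15.7954*t - 10.1724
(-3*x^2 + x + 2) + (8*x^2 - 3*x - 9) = 5*x^2 - 2*x - 7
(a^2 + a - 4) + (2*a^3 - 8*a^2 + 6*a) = 2*a^3 - 7*a^2 + 7*a - 4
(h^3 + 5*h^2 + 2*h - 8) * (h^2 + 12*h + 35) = h^5 + 17*h^4 + 97*h^3 + 191*h^2 - 26*h - 280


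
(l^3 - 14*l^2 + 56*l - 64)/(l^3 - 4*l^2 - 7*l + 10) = (l^3 - 14*l^2 + 56*l - 64)/(l^3 - 4*l^2 - 7*l + 10)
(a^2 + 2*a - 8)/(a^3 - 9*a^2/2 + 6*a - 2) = 2*(a + 4)/(2*a^2 - 5*a + 2)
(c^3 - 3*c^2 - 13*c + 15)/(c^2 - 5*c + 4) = (c^2 - 2*c - 15)/(c - 4)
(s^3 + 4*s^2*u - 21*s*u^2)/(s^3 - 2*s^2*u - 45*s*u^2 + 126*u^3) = s/(s - 6*u)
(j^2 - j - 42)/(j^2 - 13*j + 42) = (j + 6)/(j - 6)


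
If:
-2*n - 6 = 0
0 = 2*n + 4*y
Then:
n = -3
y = 3/2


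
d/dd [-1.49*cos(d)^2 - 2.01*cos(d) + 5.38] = (2.98*cos(d) + 2.01)*sin(d)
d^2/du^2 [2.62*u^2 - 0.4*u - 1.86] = 5.24000000000000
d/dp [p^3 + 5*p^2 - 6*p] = 3*p^2 + 10*p - 6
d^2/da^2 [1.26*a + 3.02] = 0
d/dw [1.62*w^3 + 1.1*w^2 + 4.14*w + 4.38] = 4.86*w^2 + 2.2*w + 4.14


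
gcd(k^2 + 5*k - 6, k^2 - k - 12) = 1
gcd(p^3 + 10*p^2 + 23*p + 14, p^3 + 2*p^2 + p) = p + 1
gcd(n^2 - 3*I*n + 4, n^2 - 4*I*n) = n - 4*I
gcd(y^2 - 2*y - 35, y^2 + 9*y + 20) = y + 5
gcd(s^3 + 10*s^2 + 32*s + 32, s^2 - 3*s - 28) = s + 4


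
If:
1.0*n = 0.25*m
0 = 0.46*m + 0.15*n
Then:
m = 0.00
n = 0.00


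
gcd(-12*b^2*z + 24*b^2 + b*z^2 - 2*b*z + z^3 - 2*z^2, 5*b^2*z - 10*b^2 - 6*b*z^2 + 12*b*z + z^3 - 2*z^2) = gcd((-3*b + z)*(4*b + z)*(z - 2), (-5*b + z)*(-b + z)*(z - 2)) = z - 2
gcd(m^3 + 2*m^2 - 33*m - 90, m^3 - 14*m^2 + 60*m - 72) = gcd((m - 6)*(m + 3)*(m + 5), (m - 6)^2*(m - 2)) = m - 6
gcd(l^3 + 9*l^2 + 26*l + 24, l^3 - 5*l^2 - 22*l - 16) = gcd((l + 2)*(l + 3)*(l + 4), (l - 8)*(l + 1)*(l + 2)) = l + 2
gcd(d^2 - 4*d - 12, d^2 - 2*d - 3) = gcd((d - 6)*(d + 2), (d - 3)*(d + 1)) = 1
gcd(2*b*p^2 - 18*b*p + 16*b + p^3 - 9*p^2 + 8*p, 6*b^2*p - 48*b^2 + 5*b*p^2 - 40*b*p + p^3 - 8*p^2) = 2*b*p - 16*b + p^2 - 8*p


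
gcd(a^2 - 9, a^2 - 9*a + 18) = a - 3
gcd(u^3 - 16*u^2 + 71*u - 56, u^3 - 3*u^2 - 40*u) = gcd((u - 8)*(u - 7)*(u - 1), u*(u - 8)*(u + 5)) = u - 8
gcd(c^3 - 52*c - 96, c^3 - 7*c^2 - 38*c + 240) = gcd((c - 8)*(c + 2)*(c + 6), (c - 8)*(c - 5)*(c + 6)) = c^2 - 2*c - 48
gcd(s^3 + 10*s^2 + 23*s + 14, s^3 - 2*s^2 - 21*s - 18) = s + 1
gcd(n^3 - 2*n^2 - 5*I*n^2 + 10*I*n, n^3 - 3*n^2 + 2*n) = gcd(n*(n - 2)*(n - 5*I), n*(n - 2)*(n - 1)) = n^2 - 2*n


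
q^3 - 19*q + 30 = (q - 3)*(q - 2)*(q + 5)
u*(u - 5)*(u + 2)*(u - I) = u^4 - 3*u^3 - I*u^3 - 10*u^2 + 3*I*u^2 + 10*I*u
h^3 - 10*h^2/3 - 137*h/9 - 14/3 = (h - 6)*(h + 1/3)*(h + 7/3)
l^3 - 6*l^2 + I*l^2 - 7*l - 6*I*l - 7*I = (l - 7)*(l + 1)*(l + I)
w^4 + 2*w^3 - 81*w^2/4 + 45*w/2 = w*(w - 5/2)*(w - 3/2)*(w + 6)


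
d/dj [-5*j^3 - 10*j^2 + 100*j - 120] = -15*j^2 - 20*j + 100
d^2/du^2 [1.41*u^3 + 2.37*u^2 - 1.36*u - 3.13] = 8.46*u + 4.74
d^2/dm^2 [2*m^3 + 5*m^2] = 12*m + 10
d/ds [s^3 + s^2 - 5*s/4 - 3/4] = 3*s^2 + 2*s - 5/4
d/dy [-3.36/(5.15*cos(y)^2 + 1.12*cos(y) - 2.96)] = -(34.608*cos(y) + 3.7632)*sin(y)/(5.15*cos(y)^2 + 1.12*cos(y) - 2.96)^2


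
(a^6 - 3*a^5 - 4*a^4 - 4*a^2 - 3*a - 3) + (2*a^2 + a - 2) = a^6 - 3*a^5 - 4*a^4 - 2*a^2 - 2*a - 5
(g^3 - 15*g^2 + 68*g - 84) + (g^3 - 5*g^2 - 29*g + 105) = 2*g^3 - 20*g^2 + 39*g + 21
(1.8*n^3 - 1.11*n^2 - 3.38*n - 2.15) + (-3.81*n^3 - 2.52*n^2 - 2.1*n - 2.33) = -2.01*n^3 - 3.63*n^2 - 5.48*n - 4.48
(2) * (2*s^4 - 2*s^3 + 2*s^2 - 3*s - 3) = 4*s^4 - 4*s^3 + 4*s^2 - 6*s - 6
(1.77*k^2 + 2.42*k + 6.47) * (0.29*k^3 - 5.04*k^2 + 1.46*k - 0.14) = 0.5133*k^5 - 8.219*k^4 - 7.7363*k^3 - 29.3234*k^2 + 9.1074*k - 0.9058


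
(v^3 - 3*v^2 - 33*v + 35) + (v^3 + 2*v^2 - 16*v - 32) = 2*v^3 - v^2 - 49*v + 3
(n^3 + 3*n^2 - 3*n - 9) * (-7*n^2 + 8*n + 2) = -7*n^5 - 13*n^4 + 47*n^3 + 45*n^2 - 78*n - 18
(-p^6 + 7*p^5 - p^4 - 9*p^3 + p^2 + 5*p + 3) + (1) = -p^6 + 7*p^5 - p^4 - 9*p^3 + p^2 + 5*p + 4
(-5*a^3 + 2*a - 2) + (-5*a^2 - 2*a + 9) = -5*a^3 - 5*a^2 + 7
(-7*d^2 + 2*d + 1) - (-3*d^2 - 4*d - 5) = -4*d^2 + 6*d + 6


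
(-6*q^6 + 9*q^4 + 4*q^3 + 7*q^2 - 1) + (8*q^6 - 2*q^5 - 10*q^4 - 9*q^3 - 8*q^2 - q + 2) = 2*q^6 - 2*q^5 - q^4 - 5*q^3 - q^2 - q + 1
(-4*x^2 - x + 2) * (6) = -24*x^2 - 6*x + 12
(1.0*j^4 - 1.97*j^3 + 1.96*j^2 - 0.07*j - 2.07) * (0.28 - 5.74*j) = -5.74*j^5 + 11.5878*j^4 - 11.802*j^3 + 0.9506*j^2 + 11.8622*j - 0.5796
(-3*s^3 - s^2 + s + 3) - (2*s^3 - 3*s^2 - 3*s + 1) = -5*s^3 + 2*s^2 + 4*s + 2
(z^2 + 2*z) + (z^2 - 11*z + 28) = 2*z^2 - 9*z + 28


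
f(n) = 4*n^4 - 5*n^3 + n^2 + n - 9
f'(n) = 16*n^3 - 15*n^2 + 2*n + 1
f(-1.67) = 46.52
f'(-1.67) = -118.69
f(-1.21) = 8.69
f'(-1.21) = -51.73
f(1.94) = 16.86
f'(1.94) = 65.25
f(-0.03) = -9.03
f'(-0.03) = 0.93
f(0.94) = -8.21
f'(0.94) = 2.92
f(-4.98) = 3088.59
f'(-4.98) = -2357.06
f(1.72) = 5.24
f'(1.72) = 41.48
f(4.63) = 1358.97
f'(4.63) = 1276.75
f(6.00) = 4137.00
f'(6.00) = 2929.00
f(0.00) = -9.00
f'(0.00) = 1.00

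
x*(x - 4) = x^2 - 4*x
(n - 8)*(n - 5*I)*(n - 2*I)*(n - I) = n^4 - 8*n^3 - 8*I*n^3 - 17*n^2 + 64*I*n^2 + 136*n + 10*I*n - 80*I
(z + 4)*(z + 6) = z^2 + 10*z + 24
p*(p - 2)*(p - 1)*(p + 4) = p^4 + p^3 - 10*p^2 + 8*p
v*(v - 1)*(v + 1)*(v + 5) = v^4 + 5*v^3 - v^2 - 5*v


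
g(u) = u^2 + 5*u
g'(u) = 2*u + 5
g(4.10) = 37.31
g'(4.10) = 13.20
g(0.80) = 4.64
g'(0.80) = 6.60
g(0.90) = 5.31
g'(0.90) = 6.80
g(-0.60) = -2.64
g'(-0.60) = 3.80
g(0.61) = 3.42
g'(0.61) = 6.22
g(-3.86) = -4.40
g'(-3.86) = -2.72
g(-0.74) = -3.15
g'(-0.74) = 3.52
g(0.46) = 2.51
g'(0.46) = 5.92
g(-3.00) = -6.00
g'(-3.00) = -1.00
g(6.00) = 66.00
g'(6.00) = 17.00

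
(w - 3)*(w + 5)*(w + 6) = w^3 + 8*w^2 - 3*w - 90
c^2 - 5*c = c*(c - 5)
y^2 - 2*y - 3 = (y - 3)*(y + 1)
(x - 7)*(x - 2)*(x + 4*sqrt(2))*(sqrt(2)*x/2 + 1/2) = sqrt(2)*x^4/2 - 9*sqrt(2)*x^3/2 + 9*x^3/2 - 81*x^2/2 + 9*sqrt(2)*x^2 - 18*sqrt(2)*x + 63*x + 28*sqrt(2)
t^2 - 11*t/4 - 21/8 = (t - 7/2)*(t + 3/4)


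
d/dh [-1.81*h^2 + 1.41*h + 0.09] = 1.41 - 3.62*h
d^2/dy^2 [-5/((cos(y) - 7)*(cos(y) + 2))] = 5*(4*sin(y)^4 - 83*sin(y)^2 - 205*cos(y)/4 - 15*cos(3*y)/4 + 1)/((cos(y) - 7)^3*(cos(y) + 2)^3)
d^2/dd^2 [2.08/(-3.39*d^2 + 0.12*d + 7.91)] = (-47.807136*d^2 + 1.692288*d + 2.08*(6.78*d - 0.12)*(13.56*d - 0.24) + 111.549984)/(-3.39*d^2 + 0.12*d + 7.91)^3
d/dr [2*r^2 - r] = 4*r - 1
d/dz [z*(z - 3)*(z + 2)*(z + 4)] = 4*z^3 + 9*z^2 - 20*z - 24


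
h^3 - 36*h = h*(h - 6)*(h + 6)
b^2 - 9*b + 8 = (b - 8)*(b - 1)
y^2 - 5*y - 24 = (y - 8)*(y + 3)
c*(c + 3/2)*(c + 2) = c^3 + 7*c^2/2 + 3*c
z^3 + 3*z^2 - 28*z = z*(z - 4)*(z + 7)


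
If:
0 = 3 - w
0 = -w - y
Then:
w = 3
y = -3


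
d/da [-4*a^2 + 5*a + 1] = 5 - 8*a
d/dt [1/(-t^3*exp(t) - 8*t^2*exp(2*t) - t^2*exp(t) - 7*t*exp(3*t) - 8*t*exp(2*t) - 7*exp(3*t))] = (t^3 + 16*t^2*exp(t) + 4*t^2 + 21*t*exp(2*t) + 32*t*exp(t) + 2*t + 28*exp(2*t) + 8*exp(t))*exp(-t)/(t^3 + 8*t^2*exp(t) + t^2 + 7*t*exp(2*t) + 8*t*exp(t) + 7*exp(2*t))^2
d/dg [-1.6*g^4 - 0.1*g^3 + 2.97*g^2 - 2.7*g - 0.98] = -6.4*g^3 - 0.3*g^2 + 5.94*g - 2.7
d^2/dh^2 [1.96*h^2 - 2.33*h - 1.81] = 3.92000000000000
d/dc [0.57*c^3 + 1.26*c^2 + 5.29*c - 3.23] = 1.71*c^2 + 2.52*c + 5.29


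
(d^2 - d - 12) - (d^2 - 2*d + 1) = d - 13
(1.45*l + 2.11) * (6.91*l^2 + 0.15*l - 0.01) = 10.0195*l^3 + 14.7976*l^2 + 0.302*l - 0.0211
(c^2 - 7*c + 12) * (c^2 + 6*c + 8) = c^4 - c^3 - 22*c^2 + 16*c + 96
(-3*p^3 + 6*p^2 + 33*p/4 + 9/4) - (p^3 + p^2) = -4*p^3 + 5*p^2 + 33*p/4 + 9/4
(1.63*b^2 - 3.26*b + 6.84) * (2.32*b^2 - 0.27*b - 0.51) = 3.7816*b^4 - 8.0033*b^3 + 15.9177*b^2 - 0.1842*b - 3.4884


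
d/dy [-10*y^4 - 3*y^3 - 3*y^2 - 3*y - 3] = -40*y^3 - 9*y^2 - 6*y - 3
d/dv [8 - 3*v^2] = -6*v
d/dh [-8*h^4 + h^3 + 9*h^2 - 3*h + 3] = -32*h^3 + 3*h^2 + 18*h - 3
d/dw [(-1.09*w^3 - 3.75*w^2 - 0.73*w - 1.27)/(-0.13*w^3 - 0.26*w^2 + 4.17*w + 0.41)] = (5.55111512312578e-17*w^5 - 0.2041*w^4 - 9.2804*w^3 - 17.6633*w^2 - 3.7354*w + 4.9966)/(0.0169*w^6 + 0.0676*w^5 - 1.0166*w^4 - 2.275*w^3 + 17.1757*w^2 + 3.4194*w + 0.1681)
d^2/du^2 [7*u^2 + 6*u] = 14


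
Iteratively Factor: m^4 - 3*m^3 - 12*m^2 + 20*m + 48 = (m - 3)*(m^3 - 12*m - 16) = (m - 3)*(m + 2)*(m^2 - 2*m - 8) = (m - 4)*(m - 3)*(m + 2)*(m + 2)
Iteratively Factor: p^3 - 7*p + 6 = (p - 1)*(p^2 + p - 6) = (p - 2)*(p - 1)*(p + 3)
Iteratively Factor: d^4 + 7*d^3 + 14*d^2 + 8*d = (d + 1)*(d^3 + 6*d^2 + 8*d) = d*(d + 1)*(d^2 + 6*d + 8) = d*(d + 1)*(d + 4)*(d + 2)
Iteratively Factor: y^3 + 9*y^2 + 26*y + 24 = (y + 2)*(y^2 + 7*y + 12) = (y + 2)*(y + 3)*(y + 4)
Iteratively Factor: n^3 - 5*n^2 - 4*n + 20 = (n - 2)*(n^2 - 3*n - 10) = (n - 2)*(n + 2)*(n - 5)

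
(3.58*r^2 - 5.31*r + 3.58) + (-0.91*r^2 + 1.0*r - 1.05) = 2.67*r^2 - 4.31*r + 2.53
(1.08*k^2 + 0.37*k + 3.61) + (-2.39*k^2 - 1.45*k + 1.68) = -1.31*k^2 - 1.08*k + 5.29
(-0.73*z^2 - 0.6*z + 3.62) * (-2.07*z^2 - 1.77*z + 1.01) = 1.5111*z^4 + 2.5341*z^3 - 7.1687*z^2 - 7.0134*z + 3.6562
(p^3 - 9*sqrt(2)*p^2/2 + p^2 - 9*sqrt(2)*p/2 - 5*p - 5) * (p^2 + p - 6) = p^5 - 9*sqrt(2)*p^4/2 + 2*p^4 - 9*sqrt(2)*p^3 - 10*p^3 - 16*p^2 + 45*sqrt(2)*p^2/2 + 25*p + 27*sqrt(2)*p + 30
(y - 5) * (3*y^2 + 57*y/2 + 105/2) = 3*y^3 + 27*y^2/2 - 90*y - 525/2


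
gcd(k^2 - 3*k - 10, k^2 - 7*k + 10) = k - 5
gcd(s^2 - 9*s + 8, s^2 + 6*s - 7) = s - 1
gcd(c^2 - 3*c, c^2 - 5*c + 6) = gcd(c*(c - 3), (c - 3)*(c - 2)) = c - 3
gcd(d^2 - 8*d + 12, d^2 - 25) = 1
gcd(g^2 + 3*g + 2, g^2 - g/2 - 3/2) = g + 1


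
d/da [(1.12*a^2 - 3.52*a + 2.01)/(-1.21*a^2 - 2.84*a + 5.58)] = (-7.44*a^2 + 17.3634*a - 13.9332)/(1.4641*a^4 + 6.8728*a^3 - 5.438*a^2 - 31.6944*a + 31.1364)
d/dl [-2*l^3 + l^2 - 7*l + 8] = -6*l^2 + 2*l - 7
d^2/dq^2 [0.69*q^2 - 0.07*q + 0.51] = 1.38000000000000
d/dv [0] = 0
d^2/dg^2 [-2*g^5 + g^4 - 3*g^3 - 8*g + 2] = 2*g*(-20*g^2 + 6*g - 9)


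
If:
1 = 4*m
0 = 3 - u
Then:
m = 1/4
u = 3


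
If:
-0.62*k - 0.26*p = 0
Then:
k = -0.419354838709677*p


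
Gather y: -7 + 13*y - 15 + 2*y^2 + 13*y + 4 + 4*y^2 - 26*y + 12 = 6*y^2 - 6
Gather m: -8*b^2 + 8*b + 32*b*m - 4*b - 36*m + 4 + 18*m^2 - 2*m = -8*b^2 + 4*b + 18*m^2 + m*(32*b - 38) + 4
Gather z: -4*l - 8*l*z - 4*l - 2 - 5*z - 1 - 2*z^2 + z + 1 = -8*l - 2*z^2 + z*(-8*l - 4) - 2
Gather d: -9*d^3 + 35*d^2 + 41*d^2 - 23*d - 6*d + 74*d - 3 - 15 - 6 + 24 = -9*d^3 + 76*d^2 + 45*d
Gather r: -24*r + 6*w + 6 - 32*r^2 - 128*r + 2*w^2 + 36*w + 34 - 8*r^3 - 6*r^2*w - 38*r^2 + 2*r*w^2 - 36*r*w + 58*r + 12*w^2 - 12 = -8*r^3 + r^2*(-6*w - 70) + r*(2*w^2 - 36*w - 94) + 14*w^2 + 42*w + 28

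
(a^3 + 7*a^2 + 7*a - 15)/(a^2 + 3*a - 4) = (a^2 + 8*a + 15)/(a + 4)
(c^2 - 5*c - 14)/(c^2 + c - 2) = (c - 7)/(c - 1)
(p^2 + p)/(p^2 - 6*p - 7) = p/(p - 7)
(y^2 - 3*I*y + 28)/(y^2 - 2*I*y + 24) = (y - 7*I)/(y - 6*I)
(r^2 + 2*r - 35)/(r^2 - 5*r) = (r + 7)/r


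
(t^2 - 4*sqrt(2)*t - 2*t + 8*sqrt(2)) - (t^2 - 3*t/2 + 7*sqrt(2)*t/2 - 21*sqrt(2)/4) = -15*sqrt(2)*t/2 - t/2 + 53*sqrt(2)/4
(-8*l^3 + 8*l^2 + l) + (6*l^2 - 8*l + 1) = -8*l^3 + 14*l^2 - 7*l + 1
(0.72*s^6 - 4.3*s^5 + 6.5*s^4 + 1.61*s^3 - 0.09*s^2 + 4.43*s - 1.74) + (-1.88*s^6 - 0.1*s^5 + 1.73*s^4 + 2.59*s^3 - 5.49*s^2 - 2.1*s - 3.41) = -1.16*s^6 - 4.4*s^5 + 8.23*s^4 + 4.2*s^3 - 5.58*s^2 + 2.33*s - 5.15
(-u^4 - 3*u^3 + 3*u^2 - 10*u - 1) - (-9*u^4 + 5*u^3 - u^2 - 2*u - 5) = 8*u^4 - 8*u^3 + 4*u^2 - 8*u + 4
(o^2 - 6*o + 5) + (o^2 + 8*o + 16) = 2*o^2 + 2*o + 21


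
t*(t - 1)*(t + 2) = t^3 + t^2 - 2*t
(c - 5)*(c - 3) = c^2 - 8*c + 15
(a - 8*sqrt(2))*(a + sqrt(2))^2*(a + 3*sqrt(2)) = a^4 - 3*sqrt(2)*a^3 - 66*a^2 - 106*sqrt(2)*a - 96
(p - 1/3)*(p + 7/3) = p^2 + 2*p - 7/9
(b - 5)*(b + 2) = b^2 - 3*b - 10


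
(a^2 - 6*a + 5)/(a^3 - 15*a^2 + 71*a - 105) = (a - 1)/(a^2 - 10*a + 21)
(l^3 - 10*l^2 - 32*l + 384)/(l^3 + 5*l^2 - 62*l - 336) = (l - 8)/(l + 7)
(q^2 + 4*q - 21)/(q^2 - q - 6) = (q + 7)/(q + 2)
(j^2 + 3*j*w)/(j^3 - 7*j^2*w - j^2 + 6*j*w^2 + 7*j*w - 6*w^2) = j*(j + 3*w)/(j^3 - 7*j^2*w - j^2 + 6*j*w^2 + 7*j*w - 6*w^2)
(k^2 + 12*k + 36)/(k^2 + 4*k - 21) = (k^2 + 12*k + 36)/(k^2 + 4*k - 21)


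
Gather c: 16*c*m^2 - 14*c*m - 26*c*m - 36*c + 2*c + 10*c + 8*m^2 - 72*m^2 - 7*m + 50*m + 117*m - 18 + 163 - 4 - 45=c*(16*m^2 - 40*m - 24) - 64*m^2 + 160*m + 96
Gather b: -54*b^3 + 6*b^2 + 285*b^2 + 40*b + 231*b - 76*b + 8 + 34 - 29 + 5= -54*b^3 + 291*b^2 + 195*b + 18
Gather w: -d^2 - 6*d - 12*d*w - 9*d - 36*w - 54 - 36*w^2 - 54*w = -d^2 - 15*d - 36*w^2 + w*(-12*d - 90) - 54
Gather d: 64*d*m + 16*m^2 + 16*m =64*d*m + 16*m^2 + 16*m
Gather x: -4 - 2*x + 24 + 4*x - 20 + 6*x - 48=8*x - 48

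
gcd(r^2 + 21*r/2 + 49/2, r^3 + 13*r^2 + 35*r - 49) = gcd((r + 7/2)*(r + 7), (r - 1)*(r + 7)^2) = r + 7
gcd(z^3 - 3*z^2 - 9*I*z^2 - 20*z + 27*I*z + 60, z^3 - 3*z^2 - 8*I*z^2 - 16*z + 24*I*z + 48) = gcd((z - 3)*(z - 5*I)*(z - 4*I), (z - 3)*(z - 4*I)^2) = z^2 + z*(-3 - 4*I) + 12*I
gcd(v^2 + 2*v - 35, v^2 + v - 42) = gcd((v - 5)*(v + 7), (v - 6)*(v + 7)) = v + 7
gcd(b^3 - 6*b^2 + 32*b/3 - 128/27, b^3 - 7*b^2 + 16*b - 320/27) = b^2 - 16*b/3 + 64/9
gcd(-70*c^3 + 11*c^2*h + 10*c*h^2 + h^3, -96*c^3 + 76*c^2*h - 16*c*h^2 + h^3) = 2*c - h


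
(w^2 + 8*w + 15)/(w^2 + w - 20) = (w + 3)/(w - 4)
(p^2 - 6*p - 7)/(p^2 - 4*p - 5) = (p - 7)/(p - 5)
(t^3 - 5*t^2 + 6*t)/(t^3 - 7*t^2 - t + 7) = t*(t^2 - 5*t + 6)/(t^3 - 7*t^2 - t + 7)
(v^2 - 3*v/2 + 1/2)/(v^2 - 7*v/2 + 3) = (2*v^2 - 3*v + 1)/(2*v^2 - 7*v + 6)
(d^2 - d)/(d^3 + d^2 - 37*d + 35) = d/(d^2 + 2*d - 35)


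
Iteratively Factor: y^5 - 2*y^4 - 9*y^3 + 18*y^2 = (y + 3)*(y^4 - 5*y^3 + 6*y^2) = (y - 2)*(y + 3)*(y^3 - 3*y^2) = (y - 3)*(y - 2)*(y + 3)*(y^2) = y*(y - 3)*(y - 2)*(y + 3)*(y)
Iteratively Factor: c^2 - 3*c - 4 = (c + 1)*(c - 4)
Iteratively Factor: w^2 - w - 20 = (w - 5)*(w + 4)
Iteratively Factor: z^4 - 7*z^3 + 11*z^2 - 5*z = (z)*(z^3 - 7*z^2 + 11*z - 5) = z*(z - 5)*(z^2 - 2*z + 1) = z*(z - 5)*(z - 1)*(z - 1)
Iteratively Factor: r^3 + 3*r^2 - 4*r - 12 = (r + 2)*(r^2 + r - 6) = (r - 2)*(r + 2)*(r + 3)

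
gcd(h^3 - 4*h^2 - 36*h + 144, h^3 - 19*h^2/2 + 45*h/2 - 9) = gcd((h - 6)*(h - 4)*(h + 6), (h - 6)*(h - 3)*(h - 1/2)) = h - 6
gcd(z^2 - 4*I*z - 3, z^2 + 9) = z - 3*I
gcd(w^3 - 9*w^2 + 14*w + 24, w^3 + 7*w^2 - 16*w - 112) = w - 4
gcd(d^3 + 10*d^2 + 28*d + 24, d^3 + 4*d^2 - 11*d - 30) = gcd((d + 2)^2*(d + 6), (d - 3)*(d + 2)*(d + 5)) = d + 2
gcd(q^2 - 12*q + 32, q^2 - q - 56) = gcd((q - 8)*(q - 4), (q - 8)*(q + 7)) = q - 8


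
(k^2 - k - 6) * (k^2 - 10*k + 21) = k^4 - 11*k^3 + 25*k^2 + 39*k - 126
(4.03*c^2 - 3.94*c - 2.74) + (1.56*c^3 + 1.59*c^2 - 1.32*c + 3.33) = 1.56*c^3 + 5.62*c^2 - 5.26*c + 0.59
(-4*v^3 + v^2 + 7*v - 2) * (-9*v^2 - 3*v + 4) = 36*v^5 + 3*v^4 - 82*v^3 + v^2 + 34*v - 8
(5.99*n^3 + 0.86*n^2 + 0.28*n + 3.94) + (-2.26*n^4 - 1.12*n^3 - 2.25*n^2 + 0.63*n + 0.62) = -2.26*n^4 + 4.87*n^3 - 1.39*n^2 + 0.91*n + 4.56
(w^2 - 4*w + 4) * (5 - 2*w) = -2*w^3 + 13*w^2 - 28*w + 20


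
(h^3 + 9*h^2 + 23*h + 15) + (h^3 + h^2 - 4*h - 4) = 2*h^3 + 10*h^2 + 19*h + 11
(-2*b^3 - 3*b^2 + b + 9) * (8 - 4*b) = 8*b^4 - 4*b^3 - 28*b^2 - 28*b + 72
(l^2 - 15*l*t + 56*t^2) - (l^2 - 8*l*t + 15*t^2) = -7*l*t + 41*t^2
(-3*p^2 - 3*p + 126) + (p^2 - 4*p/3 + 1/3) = -2*p^2 - 13*p/3 + 379/3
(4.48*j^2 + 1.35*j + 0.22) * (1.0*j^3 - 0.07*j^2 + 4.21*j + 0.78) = 4.48*j^5 + 1.0364*j^4 + 18.9863*j^3 + 9.1625*j^2 + 1.9792*j + 0.1716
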